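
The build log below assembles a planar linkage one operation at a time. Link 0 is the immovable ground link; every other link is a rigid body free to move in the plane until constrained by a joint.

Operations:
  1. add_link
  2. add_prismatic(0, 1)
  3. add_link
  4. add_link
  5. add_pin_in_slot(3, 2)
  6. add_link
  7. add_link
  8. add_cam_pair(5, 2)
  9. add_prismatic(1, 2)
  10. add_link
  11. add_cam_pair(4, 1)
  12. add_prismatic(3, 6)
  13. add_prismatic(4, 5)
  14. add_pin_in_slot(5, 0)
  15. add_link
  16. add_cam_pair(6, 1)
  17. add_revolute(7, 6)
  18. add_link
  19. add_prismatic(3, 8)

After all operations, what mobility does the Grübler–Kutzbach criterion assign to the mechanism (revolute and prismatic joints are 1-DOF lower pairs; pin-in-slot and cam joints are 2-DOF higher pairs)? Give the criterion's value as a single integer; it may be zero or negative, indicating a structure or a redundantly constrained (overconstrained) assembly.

M = 7

[1;0;0] (link 0 is ground)
L+ [2;0;0]
P(0,1)∈J1 [2;1;0]
L+ [3;1;0]
L+ [4;1;0]
PS(3,2)∈J2 [4;1;1]
L+ [5;1;1]
L+ [6;1;1]
C(5,2)∈J2 [6;1;2]
P(1,2)∈J1 [6;2;2]
L+ [7;2;2]
C(4,1)∈J2 [7;2;3]
P(3,6)∈J1 [7;3;3]
P(4,5)∈J1 [7;4;3]
PS(5,0)∈J2 [7;4;4]
L+ [8;4;4]
C(6,1)∈J2 [8;4;5]
R(7,6)∈J1 [8;5;5]
L+ [9;5;5]
P(3,8)∈J1 [9;6;5]
mobility = 24 − 12 − 5 = 7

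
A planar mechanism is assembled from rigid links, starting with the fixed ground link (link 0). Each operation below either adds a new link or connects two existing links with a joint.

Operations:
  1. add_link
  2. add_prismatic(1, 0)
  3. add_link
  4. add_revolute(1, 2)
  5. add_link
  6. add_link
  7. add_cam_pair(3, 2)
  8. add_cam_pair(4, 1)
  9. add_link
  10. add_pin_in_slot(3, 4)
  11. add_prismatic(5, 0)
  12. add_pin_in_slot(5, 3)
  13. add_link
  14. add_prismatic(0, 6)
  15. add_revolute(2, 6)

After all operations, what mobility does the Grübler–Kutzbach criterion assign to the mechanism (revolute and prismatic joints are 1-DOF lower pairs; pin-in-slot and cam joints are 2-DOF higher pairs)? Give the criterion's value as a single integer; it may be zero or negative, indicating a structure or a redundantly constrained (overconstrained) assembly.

M = 4

link 0 = ground. State L|J1|J2 = 1|0|0
+link1  2|0|0
P(1,0) f=1→J1  2|1|0
+link2  3|1|0
R(1,2) f=1→J1  3|2|0
+link3  4|2|0
+link4  5|2|0
C(3,2) f=2→J2  5|2|1
C(4,1) f=2→J2  5|2|2
+link5  6|2|2
PS(3,4) f=2→J2  6|2|3
P(5,0) f=1→J1  6|3|3
PS(5,3) f=2→J2  6|3|4
+link6  7|3|4
P(0,6) f=1→J1  7|4|4
R(2,6) f=1→J1  7|5|4
M = 3(7−1)−2·5−4 = 18−10−4 = 4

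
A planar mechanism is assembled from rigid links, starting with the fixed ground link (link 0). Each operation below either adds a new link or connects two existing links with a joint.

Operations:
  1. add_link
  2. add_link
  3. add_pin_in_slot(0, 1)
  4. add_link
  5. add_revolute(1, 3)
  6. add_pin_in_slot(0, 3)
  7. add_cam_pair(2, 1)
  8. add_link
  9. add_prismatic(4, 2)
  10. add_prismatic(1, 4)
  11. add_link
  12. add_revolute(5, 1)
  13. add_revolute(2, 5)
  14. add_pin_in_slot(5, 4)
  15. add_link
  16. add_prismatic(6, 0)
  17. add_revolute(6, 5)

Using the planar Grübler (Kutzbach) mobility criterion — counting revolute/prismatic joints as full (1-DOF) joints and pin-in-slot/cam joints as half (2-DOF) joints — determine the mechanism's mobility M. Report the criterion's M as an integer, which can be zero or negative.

M = 0

[1;0;0] (link 0 is ground)
L+ [2;0;0]
L+ [3;0;0]
PS(0,1)∈J2 [3;0;1]
L+ [4;0;1]
R(1,3)∈J1 [4;1;1]
PS(0,3)∈J2 [4;1;2]
C(2,1)∈J2 [4;1;3]
L+ [5;1;3]
P(4,2)∈J1 [5;2;3]
P(1,4)∈J1 [5;3;3]
L+ [6;3;3]
R(5,1)∈J1 [6;4;3]
R(2,5)∈J1 [6;5;3]
PS(5,4)∈J2 [6;5;4]
L+ [7;5;4]
P(6,0)∈J1 [7;6;4]
R(6,5)∈J1 [7;7;4]
mobility = 18 − 14 − 4 = 0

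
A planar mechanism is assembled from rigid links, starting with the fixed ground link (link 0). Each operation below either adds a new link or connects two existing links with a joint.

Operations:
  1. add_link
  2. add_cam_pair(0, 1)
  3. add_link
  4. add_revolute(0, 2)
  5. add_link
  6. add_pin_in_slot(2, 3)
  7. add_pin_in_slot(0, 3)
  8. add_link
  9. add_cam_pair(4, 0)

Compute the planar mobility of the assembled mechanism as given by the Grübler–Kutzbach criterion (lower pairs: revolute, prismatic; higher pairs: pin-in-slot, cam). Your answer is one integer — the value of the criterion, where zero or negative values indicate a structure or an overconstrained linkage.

M = 6

L=1 J1=0 J2=0
add link → L=2 J1=0 J2=0
C@0,1 dof=2 J2 → L=2 J1=0 J2=1
add link → L=3 J1=0 J2=1
R@0,2 dof=1 J1 → L=3 J1=1 J2=1
add link → L=4 J1=1 J2=1
PS@2,3 dof=2 J2 → L=4 J1=1 J2=2
PS@0,3 dof=2 J2 → L=4 J1=1 J2=3
add link → L=5 J1=1 J2=3
C@4,0 dof=2 J2 → L=5 J1=1 J2=4
M=3(L−1)−2J1−J2=3·4−2·1−4=6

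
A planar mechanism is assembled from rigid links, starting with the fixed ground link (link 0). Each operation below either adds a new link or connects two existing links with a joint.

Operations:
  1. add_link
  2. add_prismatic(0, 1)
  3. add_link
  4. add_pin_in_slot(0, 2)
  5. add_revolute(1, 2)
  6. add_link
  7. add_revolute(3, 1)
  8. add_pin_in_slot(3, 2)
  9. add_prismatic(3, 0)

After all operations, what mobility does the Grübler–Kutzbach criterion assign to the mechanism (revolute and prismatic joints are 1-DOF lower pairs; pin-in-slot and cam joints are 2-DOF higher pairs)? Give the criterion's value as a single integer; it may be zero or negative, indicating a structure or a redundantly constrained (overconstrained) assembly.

M = -1

[1;0;0] (link 0 is ground)
L+ [2;0;0]
P(0,1)∈J1 [2;1;0]
L+ [3;1;0]
PS(0,2)∈J2 [3;1;1]
R(1,2)∈J1 [3;2;1]
L+ [4;2;1]
R(3,1)∈J1 [4;3;1]
PS(3,2)∈J2 [4;3;2]
P(3,0)∈J1 [4;4;2]
mobility = 9 − 8 − 2 = -1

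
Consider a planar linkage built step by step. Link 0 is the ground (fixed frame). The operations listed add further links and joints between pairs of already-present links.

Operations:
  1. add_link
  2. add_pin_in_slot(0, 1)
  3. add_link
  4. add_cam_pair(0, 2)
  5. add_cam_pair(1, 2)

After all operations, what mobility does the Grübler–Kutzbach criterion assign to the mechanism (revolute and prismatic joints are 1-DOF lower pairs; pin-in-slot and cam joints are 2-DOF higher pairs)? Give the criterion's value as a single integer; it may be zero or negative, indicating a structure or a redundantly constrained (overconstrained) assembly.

M = 3

ground; <1,0,0>
#1 <2,0,0>
PS:0↔1 J2 <2,0,1>
#2 <3,0,1>
C:0↔2 J2 <3,0,2>
C:1↔2 J2 <3,0,3>
3×2 − 2×0 − 1×3 = 3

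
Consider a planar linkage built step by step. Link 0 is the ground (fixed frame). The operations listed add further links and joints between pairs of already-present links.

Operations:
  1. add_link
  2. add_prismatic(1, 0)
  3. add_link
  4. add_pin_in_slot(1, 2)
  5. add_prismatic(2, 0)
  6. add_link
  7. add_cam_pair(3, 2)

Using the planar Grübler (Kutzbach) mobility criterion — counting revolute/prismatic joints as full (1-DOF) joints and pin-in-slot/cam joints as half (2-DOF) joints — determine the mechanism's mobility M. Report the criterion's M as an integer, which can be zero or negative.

M = 3

[1;0;0] (link 0 is ground)
L+ [2;0;0]
P(1,0)∈J1 [2;1;0]
L+ [3;1;0]
PS(1,2)∈J2 [3;1;1]
P(2,0)∈J1 [3;2;1]
L+ [4;2;1]
C(3,2)∈J2 [4;2;2]
mobility = 9 − 4 − 2 = 3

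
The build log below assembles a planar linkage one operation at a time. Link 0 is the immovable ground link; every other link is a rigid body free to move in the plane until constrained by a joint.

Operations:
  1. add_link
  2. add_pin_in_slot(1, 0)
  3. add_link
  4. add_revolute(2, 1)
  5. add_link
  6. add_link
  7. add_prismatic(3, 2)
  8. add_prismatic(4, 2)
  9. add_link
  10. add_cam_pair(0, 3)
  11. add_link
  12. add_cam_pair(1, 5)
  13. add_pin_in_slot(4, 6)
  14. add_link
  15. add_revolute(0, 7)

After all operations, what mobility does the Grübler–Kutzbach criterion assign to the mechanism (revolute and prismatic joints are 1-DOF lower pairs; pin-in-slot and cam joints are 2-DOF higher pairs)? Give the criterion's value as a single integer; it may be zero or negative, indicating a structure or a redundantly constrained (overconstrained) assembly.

(L,J1,J2)=(1,0,0); link0 fixed
link1: (2,0,0)
PS 1-0 [J2]: (2,0,1)
link2: (3,0,1)
R 2-1 [J1]: (3,1,1)
link3: (4,1,1)
link4: (5,1,1)
P 3-2 [J1]: (5,2,1)
P 4-2 [J1]: (5,3,1)
link5: (6,3,1)
C 0-3 [J2]: (6,3,2)
link6: (7,3,2)
C 1-5 [J2]: (7,3,3)
PS 4-6 [J2]: (7,3,4)
link7: (8,3,4)
R 0-7 [J1]: (8,4,4)
Grübler: 3·7 − 2·4 − 4 = 9

M = 9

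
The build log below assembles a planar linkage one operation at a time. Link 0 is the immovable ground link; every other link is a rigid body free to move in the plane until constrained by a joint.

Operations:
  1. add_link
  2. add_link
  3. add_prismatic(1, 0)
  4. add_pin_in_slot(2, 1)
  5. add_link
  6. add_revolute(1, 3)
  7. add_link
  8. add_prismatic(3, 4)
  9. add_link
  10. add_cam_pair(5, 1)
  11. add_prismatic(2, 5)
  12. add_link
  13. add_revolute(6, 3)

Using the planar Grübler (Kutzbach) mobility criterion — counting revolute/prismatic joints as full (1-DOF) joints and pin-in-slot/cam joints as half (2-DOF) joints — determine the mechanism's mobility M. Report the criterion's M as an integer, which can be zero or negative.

M = 6

[1;0;0] (link 0 is ground)
L+ [2;0;0]
L+ [3;0;0]
P(1,0)∈J1 [3;1;0]
PS(2,1)∈J2 [3;1;1]
L+ [4;1;1]
R(1,3)∈J1 [4;2;1]
L+ [5;2;1]
P(3,4)∈J1 [5;3;1]
L+ [6;3;1]
C(5,1)∈J2 [6;3;2]
P(2,5)∈J1 [6;4;2]
L+ [7;4;2]
R(6,3)∈J1 [7;5;2]
mobility = 18 − 10 − 2 = 6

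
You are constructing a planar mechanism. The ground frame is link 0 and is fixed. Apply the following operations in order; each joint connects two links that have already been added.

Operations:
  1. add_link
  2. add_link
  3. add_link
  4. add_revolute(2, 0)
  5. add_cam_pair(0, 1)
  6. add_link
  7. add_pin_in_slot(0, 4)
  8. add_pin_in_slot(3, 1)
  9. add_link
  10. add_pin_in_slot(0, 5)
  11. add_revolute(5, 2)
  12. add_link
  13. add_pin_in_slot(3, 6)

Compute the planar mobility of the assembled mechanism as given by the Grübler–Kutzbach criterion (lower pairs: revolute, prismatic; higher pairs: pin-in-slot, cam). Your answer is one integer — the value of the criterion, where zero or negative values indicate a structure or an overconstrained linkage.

(L,J1,J2)=(1,0,0); link0 fixed
link1: (2,0,0)
link2: (3,0,0)
link3: (4,0,0)
R 2-0 [J1]: (4,1,0)
C 0-1 [J2]: (4,1,1)
link4: (5,1,1)
PS 0-4 [J2]: (5,1,2)
PS 3-1 [J2]: (5,1,3)
link5: (6,1,3)
PS 0-5 [J2]: (6,1,4)
R 5-2 [J1]: (6,2,4)
link6: (7,2,4)
PS 3-6 [J2]: (7,2,5)
Grübler: 3·6 − 2·2 − 5 = 9

M = 9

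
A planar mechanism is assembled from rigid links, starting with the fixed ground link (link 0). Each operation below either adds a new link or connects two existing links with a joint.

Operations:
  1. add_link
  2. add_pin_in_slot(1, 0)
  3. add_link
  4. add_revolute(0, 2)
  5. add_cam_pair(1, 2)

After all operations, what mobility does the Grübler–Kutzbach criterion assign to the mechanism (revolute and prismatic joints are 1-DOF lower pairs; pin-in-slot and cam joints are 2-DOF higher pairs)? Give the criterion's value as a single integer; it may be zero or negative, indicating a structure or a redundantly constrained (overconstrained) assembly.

link 0 = ground. State L|J1|J2 = 1|0|0
+link1  2|0|0
PS(1,0) f=2→J2  2|0|1
+link2  3|0|1
R(0,2) f=1→J1  3|1|1
C(1,2) f=2→J2  3|1|2
M = 3(3−1)−2·1−2 = 6−2−2 = 2

M = 2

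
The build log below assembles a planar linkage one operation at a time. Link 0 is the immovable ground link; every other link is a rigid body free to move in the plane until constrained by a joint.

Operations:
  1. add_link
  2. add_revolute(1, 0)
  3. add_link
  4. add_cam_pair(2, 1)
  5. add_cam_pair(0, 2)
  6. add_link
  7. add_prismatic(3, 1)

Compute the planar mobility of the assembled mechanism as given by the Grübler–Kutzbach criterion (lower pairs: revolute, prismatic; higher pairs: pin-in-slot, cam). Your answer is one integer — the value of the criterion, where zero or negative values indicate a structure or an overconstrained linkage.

link 0 = ground. State L|J1|J2 = 1|0|0
+link1  2|0|0
R(1,0) f=1→J1  2|1|0
+link2  3|1|0
C(2,1) f=2→J2  3|1|1
C(0,2) f=2→J2  3|1|2
+link3  4|1|2
P(3,1) f=1→J1  4|2|2
M = 3(4−1)−2·2−2 = 9−4−2 = 3

M = 3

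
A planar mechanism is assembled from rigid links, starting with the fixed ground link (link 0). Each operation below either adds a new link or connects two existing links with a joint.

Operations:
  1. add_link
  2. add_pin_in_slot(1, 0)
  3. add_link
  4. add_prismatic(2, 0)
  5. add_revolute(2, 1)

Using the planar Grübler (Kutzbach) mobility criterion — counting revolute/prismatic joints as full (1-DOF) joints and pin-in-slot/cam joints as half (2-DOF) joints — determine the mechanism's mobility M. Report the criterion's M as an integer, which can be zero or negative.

M = 1

[1;0;0] (link 0 is ground)
L+ [2;0;0]
PS(1,0)∈J2 [2;0;1]
L+ [3;0;1]
P(2,0)∈J1 [3;1;1]
R(2,1)∈J1 [3;2;1]
mobility = 6 − 4 − 1 = 1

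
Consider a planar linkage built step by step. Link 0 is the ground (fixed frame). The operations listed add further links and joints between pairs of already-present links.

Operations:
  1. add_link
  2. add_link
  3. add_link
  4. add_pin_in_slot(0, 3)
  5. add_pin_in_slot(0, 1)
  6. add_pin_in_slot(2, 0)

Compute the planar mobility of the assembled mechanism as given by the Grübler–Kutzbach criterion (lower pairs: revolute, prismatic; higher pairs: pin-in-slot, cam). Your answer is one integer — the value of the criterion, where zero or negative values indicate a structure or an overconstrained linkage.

link 0 = ground. State L|J1|J2 = 1|0|0
+link1  2|0|0
+link2  3|0|0
+link3  4|0|0
PS(0,3) f=2→J2  4|0|1
PS(0,1) f=2→J2  4|0|2
PS(2,0) f=2→J2  4|0|3
M = 3(4−1)−2·0−3 = 9−0−3 = 6

M = 6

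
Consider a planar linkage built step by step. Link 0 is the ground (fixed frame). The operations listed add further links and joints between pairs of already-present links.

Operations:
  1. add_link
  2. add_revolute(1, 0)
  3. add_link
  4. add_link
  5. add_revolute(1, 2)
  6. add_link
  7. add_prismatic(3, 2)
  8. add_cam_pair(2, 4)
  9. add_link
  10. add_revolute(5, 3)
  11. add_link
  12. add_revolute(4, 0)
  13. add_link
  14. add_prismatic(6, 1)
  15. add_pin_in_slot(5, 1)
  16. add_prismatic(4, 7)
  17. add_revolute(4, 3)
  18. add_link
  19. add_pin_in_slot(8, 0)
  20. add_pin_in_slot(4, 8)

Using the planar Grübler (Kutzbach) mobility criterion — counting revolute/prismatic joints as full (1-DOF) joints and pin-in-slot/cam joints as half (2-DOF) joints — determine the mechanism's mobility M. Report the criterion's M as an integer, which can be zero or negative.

L=1 J1=0 J2=0
add link → L=2 J1=0 J2=0
R@1,0 dof=1 J1 → L=2 J1=1 J2=0
add link → L=3 J1=1 J2=0
add link → L=4 J1=1 J2=0
R@1,2 dof=1 J1 → L=4 J1=2 J2=0
add link → L=5 J1=2 J2=0
P@3,2 dof=1 J1 → L=5 J1=3 J2=0
C@2,4 dof=2 J2 → L=5 J1=3 J2=1
add link → L=6 J1=3 J2=1
R@5,3 dof=1 J1 → L=6 J1=4 J2=1
add link → L=7 J1=4 J2=1
R@4,0 dof=1 J1 → L=7 J1=5 J2=1
add link → L=8 J1=5 J2=1
P@6,1 dof=1 J1 → L=8 J1=6 J2=1
PS@5,1 dof=2 J2 → L=8 J1=6 J2=2
P@4,7 dof=1 J1 → L=8 J1=7 J2=2
R@4,3 dof=1 J1 → L=8 J1=8 J2=2
add link → L=9 J1=8 J2=2
PS@8,0 dof=2 J2 → L=9 J1=8 J2=3
PS@4,8 dof=2 J2 → L=9 J1=8 J2=4
M=3(L−1)−2J1−J2=3·8−2·8−4=4

M = 4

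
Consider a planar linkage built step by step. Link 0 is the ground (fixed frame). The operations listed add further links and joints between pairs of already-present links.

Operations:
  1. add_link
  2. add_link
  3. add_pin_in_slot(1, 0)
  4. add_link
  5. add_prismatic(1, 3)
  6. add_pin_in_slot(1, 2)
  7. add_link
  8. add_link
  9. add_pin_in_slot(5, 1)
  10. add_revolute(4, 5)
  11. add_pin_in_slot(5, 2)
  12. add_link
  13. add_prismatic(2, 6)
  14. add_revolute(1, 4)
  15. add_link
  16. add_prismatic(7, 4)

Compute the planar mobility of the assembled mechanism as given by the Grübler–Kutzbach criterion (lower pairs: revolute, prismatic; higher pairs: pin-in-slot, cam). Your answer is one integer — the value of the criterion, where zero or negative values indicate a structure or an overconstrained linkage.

ground; <1,0,0>
#1 <2,0,0>
#2 <3,0,0>
PS:1↔0 J2 <3,0,1>
#3 <4,0,1>
P:1↔3 J1 <4,1,1>
PS:1↔2 J2 <4,1,2>
#4 <5,1,2>
#5 <6,1,2>
PS:5↔1 J2 <6,1,3>
R:4↔5 J1 <6,2,3>
PS:5↔2 J2 <6,2,4>
#6 <7,2,4>
P:2↔6 J1 <7,3,4>
R:1↔4 J1 <7,4,4>
#7 <8,4,4>
P:7↔4 J1 <8,5,4>
3×7 − 2×5 − 1×4 = 7

M = 7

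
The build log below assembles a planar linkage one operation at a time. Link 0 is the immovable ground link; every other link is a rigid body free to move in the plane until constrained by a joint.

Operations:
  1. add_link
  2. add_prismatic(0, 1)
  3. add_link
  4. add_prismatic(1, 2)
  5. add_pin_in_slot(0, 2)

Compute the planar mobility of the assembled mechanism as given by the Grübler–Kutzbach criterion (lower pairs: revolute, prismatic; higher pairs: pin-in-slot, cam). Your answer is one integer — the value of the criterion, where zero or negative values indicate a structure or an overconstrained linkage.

M = 1

[1;0;0] (link 0 is ground)
L+ [2;0;0]
P(0,1)∈J1 [2;1;0]
L+ [3;1;0]
P(1,2)∈J1 [3;2;0]
PS(0,2)∈J2 [3;2;1]
mobility = 6 − 4 − 1 = 1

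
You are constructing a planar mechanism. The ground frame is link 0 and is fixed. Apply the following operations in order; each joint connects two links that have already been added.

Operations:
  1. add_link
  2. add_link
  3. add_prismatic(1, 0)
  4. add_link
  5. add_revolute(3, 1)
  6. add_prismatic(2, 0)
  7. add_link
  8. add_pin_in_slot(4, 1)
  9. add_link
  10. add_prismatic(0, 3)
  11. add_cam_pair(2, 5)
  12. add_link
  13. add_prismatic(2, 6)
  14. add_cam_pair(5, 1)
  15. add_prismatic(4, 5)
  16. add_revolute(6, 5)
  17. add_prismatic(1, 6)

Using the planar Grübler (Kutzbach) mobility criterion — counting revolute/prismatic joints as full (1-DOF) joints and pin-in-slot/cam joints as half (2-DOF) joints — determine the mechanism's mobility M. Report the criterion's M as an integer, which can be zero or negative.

L=1 J1=0 J2=0
add link → L=2 J1=0 J2=0
add link → L=3 J1=0 J2=0
P@1,0 dof=1 J1 → L=3 J1=1 J2=0
add link → L=4 J1=1 J2=0
R@3,1 dof=1 J1 → L=4 J1=2 J2=0
P@2,0 dof=1 J1 → L=4 J1=3 J2=0
add link → L=5 J1=3 J2=0
PS@4,1 dof=2 J2 → L=5 J1=3 J2=1
add link → L=6 J1=3 J2=1
P@0,3 dof=1 J1 → L=6 J1=4 J2=1
C@2,5 dof=2 J2 → L=6 J1=4 J2=2
add link → L=7 J1=4 J2=2
P@2,6 dof=1 J1 → L=7 J1=5 J2=2
C@5,1 dof=2 J2 → L=7 J1=5 J2=3
P@4,5 dof=1 J1 → L=7 J1=6 J2=3
R@6,5 dof=1 J1 → L=7 J1=7 J2=3
P@1,6 dof=1 J1 → L=7 J1=8 J2=3
M=3(L−1)−2J1−J2=3·6−2·8−3=-1

M = -1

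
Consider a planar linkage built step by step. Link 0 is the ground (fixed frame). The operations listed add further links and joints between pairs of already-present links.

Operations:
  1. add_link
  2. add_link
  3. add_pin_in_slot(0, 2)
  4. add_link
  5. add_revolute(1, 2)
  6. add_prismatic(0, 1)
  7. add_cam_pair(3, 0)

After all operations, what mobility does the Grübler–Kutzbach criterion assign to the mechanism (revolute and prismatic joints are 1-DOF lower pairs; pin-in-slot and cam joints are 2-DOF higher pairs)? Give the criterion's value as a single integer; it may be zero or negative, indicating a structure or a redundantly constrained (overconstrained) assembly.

(L,J1,J2)=(1,0,0); link0 fixed
link1: (2,0,0)
link2: (3,0,0)
PS 0-2 [J2]: (3,0,1)
link3: (4,0,1)
R 1-2 [J1]: (4,1,1)
P 0-1 [J1]: (4,2,1)
C 3-0 [J2]: (4,2,2)
Grübler: 3·3 − 2·2 − 2 = 3

M = 3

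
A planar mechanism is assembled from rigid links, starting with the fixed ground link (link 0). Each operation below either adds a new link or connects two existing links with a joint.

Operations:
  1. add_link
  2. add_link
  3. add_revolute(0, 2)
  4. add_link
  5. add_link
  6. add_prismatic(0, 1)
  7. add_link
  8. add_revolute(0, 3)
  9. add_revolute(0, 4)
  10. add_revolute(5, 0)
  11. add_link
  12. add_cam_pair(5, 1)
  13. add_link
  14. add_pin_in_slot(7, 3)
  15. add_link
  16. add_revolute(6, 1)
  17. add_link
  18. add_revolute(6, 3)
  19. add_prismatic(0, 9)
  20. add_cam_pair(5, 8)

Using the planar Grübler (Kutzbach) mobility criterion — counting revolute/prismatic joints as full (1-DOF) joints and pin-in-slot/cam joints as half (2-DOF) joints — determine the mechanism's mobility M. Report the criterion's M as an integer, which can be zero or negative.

ground; <1,0,0>
#1 <2,0,0>
#2 <3,0,0>
R:0↔2 J1 <3,1,0>
#3 <4,1,0>
#4 <5,1,0>
P:0↔1 J1 <5,2,0>
#5 <6,2,0>
R:0↔3 J1 <6,3,0>
R:0↔4 J1 <6,4,0>
R:5↔0 J1 <6,5,0>
#6 <7,5,0>
C:5↔1 J2 <7,5,1>
#7 <8,5,1>
PS:7↔3 J2 <8,5,2>
#8 <9,5,2>
R:6↔1 J1 <9,6,2>
#9 <10,6,2>
R:6↔3 J1 <10,7,2>
P:0↔9 J1 <10,8,2>
C:5↔8 J2 <10,8,3>
3×9 − 2×8 − 1×3 = 8

M = 8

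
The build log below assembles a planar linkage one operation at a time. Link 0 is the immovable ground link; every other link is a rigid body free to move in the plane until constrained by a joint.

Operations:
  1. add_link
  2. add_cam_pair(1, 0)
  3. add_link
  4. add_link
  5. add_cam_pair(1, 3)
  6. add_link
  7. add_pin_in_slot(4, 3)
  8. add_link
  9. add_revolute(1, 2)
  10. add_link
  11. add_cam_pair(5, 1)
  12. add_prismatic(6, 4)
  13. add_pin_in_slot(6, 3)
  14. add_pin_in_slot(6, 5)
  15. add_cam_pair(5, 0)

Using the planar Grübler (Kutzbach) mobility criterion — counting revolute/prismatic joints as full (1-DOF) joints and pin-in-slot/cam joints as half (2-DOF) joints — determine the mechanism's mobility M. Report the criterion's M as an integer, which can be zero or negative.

M = 7

link 0 = ground. State L|J1|J2 = 1|0|0
+link1  2|0|0
C(1,0) f=2→J2  2|0|1
+link2  3|0|1
+link3  4|0|1
C(1,3) f=2→J2  4|0|2
+link4  5|0|2
PS(4,3) f=2→J2  5|0|3
+link5  6|0|3
R(1,2) f=1→J1  6|1|3
+link6  7|1|3
C(5,1) f=2→J2  7|1|4
P(6,4) f=1→J1  7|2|4
PS(6,3) f=2→J2  7|2|5
PS(6,5) f=2→J2  7|2|6
C(5,0) f=2→J2  7|2|7
M = 3(7−1)−2·2−7 = 18−4−7 = 7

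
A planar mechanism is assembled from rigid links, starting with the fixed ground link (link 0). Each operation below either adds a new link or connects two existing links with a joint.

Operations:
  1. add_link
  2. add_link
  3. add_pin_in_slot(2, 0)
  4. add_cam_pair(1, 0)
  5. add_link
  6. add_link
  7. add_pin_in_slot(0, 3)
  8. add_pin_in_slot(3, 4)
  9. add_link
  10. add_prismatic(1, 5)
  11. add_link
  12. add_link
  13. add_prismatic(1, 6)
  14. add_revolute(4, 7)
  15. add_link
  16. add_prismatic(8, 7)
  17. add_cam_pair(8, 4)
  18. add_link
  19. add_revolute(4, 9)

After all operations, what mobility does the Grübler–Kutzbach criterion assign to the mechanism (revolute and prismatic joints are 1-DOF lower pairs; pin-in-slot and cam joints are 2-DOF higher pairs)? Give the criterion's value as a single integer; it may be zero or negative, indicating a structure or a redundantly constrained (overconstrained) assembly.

L=1 J1=0 J2=0
add link → L=2 J1=0 J2=0
add link → L=3 J1=0 J2=0
PS@2,0 dof=2 J2 → L=3 J1=0 J2=1
C@1,0 dof=2 J2 → L=3 J1=0 J2=2
add link → L=4 J1=0 J2=2
add link → L=5 J1=0 J2=2
PS@0,3 dof=2 J2 → L=5 J1=0 J2=3
PS@3,4 dof=2 J2 → L=5 J1=0 J2=4
add link → L=6 J1=0 J2=4
P@1,5 dof=1 J1 → L=6 J1=1 J2=4
add link → L=7 J1=1 J2=4
add link → L=8 J1=1 J2=4
P@1,6 dof=1 J1 → L=8 J1=2 J2=4
R@4,7 dof=1 J1 → L=8 J1=3 J2=4
add link → L=9 J1=3 J2=4
P@8,7 dof=1 J1 → L=9 J1=4 J2=4
C@8,4 dof=2 J2 → L=9 J1=4 J2=5
add link → L=10 J1=4 J2=5
R@4,9 dof=1 J1 → L=10 J1=5 J2=5
M=3(L−1)−2J1−J2=3·9−2·5−5=12

M = 12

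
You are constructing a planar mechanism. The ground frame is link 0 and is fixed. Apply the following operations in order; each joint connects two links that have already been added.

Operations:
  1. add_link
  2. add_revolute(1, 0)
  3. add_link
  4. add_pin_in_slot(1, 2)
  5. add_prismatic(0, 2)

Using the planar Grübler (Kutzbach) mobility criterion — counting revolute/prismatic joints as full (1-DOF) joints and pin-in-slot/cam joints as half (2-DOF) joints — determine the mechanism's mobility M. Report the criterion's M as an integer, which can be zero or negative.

M = 1

L=1 J1=0 J2=0
add link → L=2 J1=0 J2=0
R@1,0 dof=1 J1 → L=2 J1=1 J2=0
add link → L=3 J1=1 J2=0
PS@1,2 dof=2 J2 → L=3 J1=1 J2=1
P@0,2 dof=1 J1 → L=3 J1=2 J2=1
M=3(L−1)−2J1−J2=3·2−2·2−1=1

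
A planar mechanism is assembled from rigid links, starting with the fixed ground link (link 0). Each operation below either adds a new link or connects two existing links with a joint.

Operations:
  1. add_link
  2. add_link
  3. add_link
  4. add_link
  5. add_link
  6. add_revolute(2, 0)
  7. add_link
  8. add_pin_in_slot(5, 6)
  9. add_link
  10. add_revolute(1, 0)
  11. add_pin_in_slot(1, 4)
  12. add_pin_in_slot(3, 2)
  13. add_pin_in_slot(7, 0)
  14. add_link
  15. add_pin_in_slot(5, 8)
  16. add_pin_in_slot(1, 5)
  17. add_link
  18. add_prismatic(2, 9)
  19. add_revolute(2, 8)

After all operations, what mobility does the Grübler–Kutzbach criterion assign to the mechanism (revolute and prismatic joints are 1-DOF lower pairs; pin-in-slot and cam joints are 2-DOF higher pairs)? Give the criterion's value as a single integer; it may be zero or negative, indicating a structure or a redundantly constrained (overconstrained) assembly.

M = 13

ground; <1,0,0>
#1 <2,0,0>
#2 <3,0,0>
#3 <4,0,0>
#4 <5,0,0>
#5 <6,0,0>
R:2↔0 J1 <6,1,0>
#6 <7,1,0>
PS:5↔6 J2 <7,1,1>
#7 <8,1,1>
R:1↔0 J1 <8,2,1>
PS:1↔4 J2 <8,2,2>
PS:3↔2 J2 <8,2,3>
PS:7↔0 J2 <8,2,4>
#8 <9,2,4>
PS:5↔8 J2 <9,2,5>
PS:1↔5 J2 <9,2,6>
#9 <10,2,6>
P:2↔9 J1 <10,3,6>
R:2↔8 J1 <10,4,6>
3×9 − 2×4 − 1×6 = 13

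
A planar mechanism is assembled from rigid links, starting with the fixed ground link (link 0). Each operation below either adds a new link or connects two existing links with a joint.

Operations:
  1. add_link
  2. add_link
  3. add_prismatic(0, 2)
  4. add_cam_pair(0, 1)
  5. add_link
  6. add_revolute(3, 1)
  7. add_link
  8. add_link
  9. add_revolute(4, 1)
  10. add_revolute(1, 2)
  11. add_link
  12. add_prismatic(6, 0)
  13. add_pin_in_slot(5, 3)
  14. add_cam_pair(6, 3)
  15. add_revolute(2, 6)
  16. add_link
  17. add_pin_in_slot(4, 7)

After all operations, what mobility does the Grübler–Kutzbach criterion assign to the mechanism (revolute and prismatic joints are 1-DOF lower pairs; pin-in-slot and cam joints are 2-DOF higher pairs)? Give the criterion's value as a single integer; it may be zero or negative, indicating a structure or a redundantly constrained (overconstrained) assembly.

L=1 J1=0 J2=0
add link → L=2 J1=0 J2=0
add link → L=3 J1=0 J2=0
P@0,2 dof=1 J1 → L=3 J1=1 J2=0
C@0,1 dof=2 J2 → L=3 J1=1 J2=1
add link → L=4 J1=1 J2=1
R@3,1 dof=1 J1 → L=4 J1=2 J2=1
add link → L=5 J1=2 J2=1
add link → L=6 J1=2 J2=1
R@4,1 dof=1 J1 → L=6 J1=3 J2=1
R@1,2 dof=1 J1 → L=6 J1=4 J2=1
add link → L=7 J1=4 J2=1
P@6,0 dof=1 J1 → L=7 J1=5 J2=1
PS@5,3 dof=2 J2 → L=7 J1=5 J2=2
C@6,3 dof=2 J2 → L=7 J1=5 J2=3
R@2,6 dof=1 J1 → L=7 J1=6 J2=3
add link → L=8 J1=6 J2=3
PS@4,7 dof=2 J2 → L=8 J1=6 J2=4
M=3(L−1)−2J1−J2=3·7−2·6−4=5

M = 5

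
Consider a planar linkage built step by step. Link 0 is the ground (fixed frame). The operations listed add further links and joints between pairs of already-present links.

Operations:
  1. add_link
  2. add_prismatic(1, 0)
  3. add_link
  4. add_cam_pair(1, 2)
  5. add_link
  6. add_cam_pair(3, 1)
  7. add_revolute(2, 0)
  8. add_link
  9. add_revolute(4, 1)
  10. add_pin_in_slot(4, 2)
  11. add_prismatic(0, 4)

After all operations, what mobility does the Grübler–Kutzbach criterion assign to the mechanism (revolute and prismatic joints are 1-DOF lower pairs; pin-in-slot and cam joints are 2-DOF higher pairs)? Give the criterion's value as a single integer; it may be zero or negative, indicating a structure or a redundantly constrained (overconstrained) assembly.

M = 1

L=1 J1=0 J2=0
add link → L=2 J1=0 J2=0
P@1,0 dof=1 J1 → L=2 J1=1 J2=0
add link → L=3 J1=1 J2=0
C@1,2 dof=2 J2 → L=3 J1=1 J2=1
add link → L=4 J1=1 J2=1
C@3,1 dof=2 J2 → L=4 J1=1 J2=2
R@2,0 dof=1 J1 → L=4 J1=2 J2=2
add link → L=5 J1=2 J2=2
R@4,1 dof=1 J1 → L=5 J1=3 J2=2
PS@4,2 dof=2 J2 → L=5 J1=3 J2=3
P@0,4 dof=1 J1 → L=5 J1=4 J2=3
M=3(L−1)−2J1−J2=3·4−2·4−3=1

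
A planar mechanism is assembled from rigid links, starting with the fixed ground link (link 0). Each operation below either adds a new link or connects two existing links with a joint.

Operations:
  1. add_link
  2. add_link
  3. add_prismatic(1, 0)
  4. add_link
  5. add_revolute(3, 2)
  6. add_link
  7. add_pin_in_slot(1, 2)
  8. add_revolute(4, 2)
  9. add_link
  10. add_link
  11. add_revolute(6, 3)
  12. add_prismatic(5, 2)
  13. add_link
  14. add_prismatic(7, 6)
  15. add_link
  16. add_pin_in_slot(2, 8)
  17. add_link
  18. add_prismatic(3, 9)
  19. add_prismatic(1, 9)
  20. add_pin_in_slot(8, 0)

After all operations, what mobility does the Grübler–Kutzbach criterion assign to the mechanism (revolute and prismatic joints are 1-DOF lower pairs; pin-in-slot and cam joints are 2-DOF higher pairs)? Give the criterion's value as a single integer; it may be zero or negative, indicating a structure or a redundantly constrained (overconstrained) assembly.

M = 8

[1;0;0] (link 0 is ground)
L+ [2;0;0]
L+ [3;0;0]
P(1,0)∈J1 [3;1;0]
L+ [4;1;0]
R(3,2)∈J1 [4;2;0]
L+ [5;2;0]
PS(1,2)∈J2 [5;2;1]
R(4,2)∈J1 [5;3;1]
L+ [6;3;1]
L+ [7;3;1]
R(6,3)∈J1 [7;4;1]
P(5,2)∈J1 [7;5;1]
L+ [8;5;1]
P(7,6)∈J1 [8;6;1]
L+ [9;6;1]
PS(2,8)∈J2 [9;6;2]
L+ [10;6;2]
P(3,9)∈J1 [10;7;2]
P(1,9)∈J1 [10;8;2]
PS(8,0)∈J2 [10;8;3]
mobility = 27 − 16 − 3 = 8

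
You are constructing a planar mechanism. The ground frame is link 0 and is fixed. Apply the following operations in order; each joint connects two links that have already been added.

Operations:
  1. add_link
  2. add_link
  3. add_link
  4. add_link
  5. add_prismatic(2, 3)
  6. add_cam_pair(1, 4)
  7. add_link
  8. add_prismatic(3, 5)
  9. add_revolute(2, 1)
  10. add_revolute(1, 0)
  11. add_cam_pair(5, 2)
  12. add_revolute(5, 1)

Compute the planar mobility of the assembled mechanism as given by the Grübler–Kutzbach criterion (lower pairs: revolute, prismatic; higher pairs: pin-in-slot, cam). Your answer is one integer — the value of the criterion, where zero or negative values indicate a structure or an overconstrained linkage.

ground; <1,0,0>
#1 <2,0,0>
#2 <3,0,0>
#3 <4,0,0>
#4 <5,0,0>
P:2↔3 J1 <5,1,0>
C:1↔4 J2 <5,1,1>
#5 <6,1,1>
P:3↔5 J1 <6,2,1>
R:2↔1 J1 <6,3,1>
R:1↔0 J1 <6,4,1>
C:5↔2 J2 <6,4,2>
R:5↔1 J1 <6,5,2>
3×5 − 2×5 − 1×2 = 3

M = 3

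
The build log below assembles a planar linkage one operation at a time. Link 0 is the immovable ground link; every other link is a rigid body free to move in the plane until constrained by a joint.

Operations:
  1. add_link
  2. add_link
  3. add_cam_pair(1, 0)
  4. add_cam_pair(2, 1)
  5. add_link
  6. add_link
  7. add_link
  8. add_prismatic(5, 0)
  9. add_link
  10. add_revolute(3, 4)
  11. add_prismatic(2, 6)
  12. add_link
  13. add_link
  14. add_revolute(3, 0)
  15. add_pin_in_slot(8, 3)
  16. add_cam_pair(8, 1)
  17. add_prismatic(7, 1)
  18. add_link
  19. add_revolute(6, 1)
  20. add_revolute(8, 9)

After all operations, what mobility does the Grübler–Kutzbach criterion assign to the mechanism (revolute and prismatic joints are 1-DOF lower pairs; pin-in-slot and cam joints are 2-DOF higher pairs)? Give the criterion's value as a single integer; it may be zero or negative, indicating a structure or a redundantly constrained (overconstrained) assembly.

L=1 J1=0 J2=0
add link → L=2 J1=0 J2=0
add link → L=3 J1=0 J2=0
C@1,0 dof=2 J2 → L=3 J1=0 J2=1
C@2,1 dof=2 J2 → L=3 J1=0 J2=2
add link → L=4 J1=0 J2=2
add link → L=5 J1=0 J2=2
add link → L=6 J1=0 J2=2
P@5,0 dof=1 J1 → L=6 J1=1 J2=2
add link → L=7 J1=1 J2=2
R@3,4 dof=1 J1 → L=7 J1=2 J2=2
P@2,6 dof=1 J1 → L=7 J1=3 J2=2
add link → L=8 J1=3 J2=2
add link → L=9 J1=3 J2=2
R@3,0 dof=1 J1 → L=9 J1=4 J2=2
PS@8,3 dof=2 J2 → L=9 J1=4 J2=3
C@8,1 dof=2 J2 → L=9 J1=4 J2=4
P@7,1 dof=1 J1 → L=9 J1=5 J2=4
add link → L=10 J1=5 J2=4
R@6,1 dof=1 J1 → L=10 J1=6 J2=4
R@8,9 dof=1 J1 → L=10 J1=7 J2=4
M=3(L−1)−2J1−J2=3·9−2·7−4=9

M = 9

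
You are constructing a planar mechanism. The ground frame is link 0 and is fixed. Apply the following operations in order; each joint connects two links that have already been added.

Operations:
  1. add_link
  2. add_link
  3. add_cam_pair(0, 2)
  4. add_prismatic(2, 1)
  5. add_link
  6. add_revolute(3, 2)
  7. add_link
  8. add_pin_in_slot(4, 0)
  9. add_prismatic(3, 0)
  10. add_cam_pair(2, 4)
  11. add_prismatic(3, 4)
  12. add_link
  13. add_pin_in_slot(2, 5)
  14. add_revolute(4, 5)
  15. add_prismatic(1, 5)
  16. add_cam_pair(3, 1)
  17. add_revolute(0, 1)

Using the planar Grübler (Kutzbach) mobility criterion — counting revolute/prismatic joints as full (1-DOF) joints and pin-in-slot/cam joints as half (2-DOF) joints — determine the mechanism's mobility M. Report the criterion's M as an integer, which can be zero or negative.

[1;0;0] (link 0 is ground)
L+ [2;0;0]
L+ [3;0;0]
C(0,2)∈J2 [3;0;1]
P(2,1)∈J1 [3;1;1]
L+ [4;1;1]
R(3,2)∈J1 [4;2;1]
L+ [5;2;1]
PS(4,0)∈J2 [5;2;2]
P(3,0)∈J1 [5;3;2]
C(2,4)∈J2 [5;3;3]
P(3,4)∈J1 [5;4;3]
L+ [6;4;3]
PS(2,5)∈J2 [6;4;4]
R(4,5)∈J1 [6;5;4]
P(1,5)∈J1 [6;6;4]
C(3,1)∈J2 [6;6;5]
R(0,1)∈J1 [6;7;5]
mobility = 15 − 14 − 5 = -4

M = -4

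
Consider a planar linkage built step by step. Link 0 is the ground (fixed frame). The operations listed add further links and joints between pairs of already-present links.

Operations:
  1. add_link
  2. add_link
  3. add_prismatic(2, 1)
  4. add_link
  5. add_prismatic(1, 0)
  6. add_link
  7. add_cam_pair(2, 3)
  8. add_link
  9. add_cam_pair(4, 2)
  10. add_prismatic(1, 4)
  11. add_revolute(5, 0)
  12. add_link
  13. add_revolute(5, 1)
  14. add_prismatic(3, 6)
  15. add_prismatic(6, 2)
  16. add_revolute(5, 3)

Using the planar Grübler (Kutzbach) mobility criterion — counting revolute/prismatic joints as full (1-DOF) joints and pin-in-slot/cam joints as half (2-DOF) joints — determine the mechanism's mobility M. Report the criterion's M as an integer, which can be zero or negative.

M = 0

[1;0;0] (link 0 is ground)
L+ [2;0;0]
L+ [3;0;0]
P(2,1)∈J1 [3;1;0]
L+ [4;1;0]
P(1,0)∈J1 [4;2;0]
L+ [5;2;0]
C(2,3)∈J2 [5;2;1]
L+ [6;2;1]
C(4,2)∈J2 [6;2;2]
P(1,4)∈J1 [6;3;2]
R(5,0)∈J1 [6;4;2]
L+ [7;4;2]
R(5,1)∈J1 [7;5;2]
P(3,6)∈J1 [7;6;2]
P(6,2)∈J1 [7;7;2]
R(5,3)∈J1 [7;8;2]
mobility = 18 − 16 − 2 = 0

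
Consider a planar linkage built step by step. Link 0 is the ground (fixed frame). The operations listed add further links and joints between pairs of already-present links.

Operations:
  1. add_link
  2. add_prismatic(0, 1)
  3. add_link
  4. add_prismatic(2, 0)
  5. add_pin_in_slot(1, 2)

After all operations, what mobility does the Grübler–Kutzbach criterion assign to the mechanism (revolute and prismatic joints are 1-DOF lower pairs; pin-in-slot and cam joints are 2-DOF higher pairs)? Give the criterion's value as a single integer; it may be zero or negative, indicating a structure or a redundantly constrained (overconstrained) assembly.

M = 1

[1;0;0] (link 0 is ground)
L+ [2;0;0]
P(0,1)∈J1 [2;1;0]
L+ [3;1;0]
P(2,0)∈J1 [3;2;0]
PS(1,2)∈J2 [3;2;1]
mobility = 6 − 4 − 1 = 1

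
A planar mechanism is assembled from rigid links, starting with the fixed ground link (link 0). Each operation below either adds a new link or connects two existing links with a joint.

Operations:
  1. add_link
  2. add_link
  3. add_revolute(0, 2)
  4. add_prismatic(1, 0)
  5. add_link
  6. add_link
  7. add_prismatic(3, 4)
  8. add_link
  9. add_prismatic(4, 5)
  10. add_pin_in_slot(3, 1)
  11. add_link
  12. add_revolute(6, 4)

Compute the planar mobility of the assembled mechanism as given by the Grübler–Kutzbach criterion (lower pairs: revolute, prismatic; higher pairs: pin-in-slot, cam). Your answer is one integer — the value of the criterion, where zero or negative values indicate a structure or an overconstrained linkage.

ground; <1,0,0>
#1 <2,0,0>
#2 <3,0,0>
R:0↔2 J1 <3,1,0>
P:1↔0 J1 <3,2,0>
#3 <4,2,0>
#4 <5,2,0>
P:3↔4 J1 <5,3,0>
#5 <6,3,0>
P:4↔5 J1 <6,4,0>
PS:3↔1 J2 <6,4,1>
#6 <7,4,1>
R:6↔4 J1 <7,5,1>
3×6 − 2×5 − 1×1 = 7

M = 7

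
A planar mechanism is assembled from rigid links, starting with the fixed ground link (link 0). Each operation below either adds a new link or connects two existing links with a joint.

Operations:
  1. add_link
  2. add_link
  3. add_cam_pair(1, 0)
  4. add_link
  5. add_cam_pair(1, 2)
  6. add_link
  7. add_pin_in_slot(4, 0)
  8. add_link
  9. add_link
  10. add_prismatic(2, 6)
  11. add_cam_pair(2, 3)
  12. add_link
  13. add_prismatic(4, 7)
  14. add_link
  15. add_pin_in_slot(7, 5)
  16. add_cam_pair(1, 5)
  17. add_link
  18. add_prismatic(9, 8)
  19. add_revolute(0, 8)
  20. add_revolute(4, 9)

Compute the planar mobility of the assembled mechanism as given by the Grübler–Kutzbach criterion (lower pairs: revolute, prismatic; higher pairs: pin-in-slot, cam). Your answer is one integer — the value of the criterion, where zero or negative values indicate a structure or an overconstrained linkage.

M = 11

ground; <1,0,0>
#1 <2,0,0>
#2 <3,0,0>
C:1↔0 J2 <3,0,1>
#3 <4,0,1>
C:1↔2 J2 <4,0,2>
#4 <5,0,2>
PS:4↔0 J2 <5,0,3>
#5 <6,0,3>
#6 <7,0,3>
P:2↔6 J1 <7,1,3>
C:2↔3 J2 <7,1,4>
#7 <8,1,4>
P:4↔7 J1 <8,2,4>
#8 <9,2,4>
PS:7↔5 J2 <9,2,5>
C:1↔5 J2 <9,2,6>
#9 <10,2,6>
P:9↔8 J1 <10,3,6>
R:0↔8 J1 <10,4,6>
R:4↔9 J1 <10,5,6>
3×9 − 2×5 − 1×6 = 11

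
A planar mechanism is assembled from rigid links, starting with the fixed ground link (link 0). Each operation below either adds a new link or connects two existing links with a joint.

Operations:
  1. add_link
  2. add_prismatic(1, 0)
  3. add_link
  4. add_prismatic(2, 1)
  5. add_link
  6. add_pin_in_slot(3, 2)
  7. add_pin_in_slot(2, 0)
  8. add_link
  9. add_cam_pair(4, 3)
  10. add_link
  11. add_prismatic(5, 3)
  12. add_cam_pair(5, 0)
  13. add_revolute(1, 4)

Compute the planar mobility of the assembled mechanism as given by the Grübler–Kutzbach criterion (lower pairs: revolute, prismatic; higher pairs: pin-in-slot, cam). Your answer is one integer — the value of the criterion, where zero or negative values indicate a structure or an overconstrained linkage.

M = 3

[1;0;0] (link 0 is ground)
L+ [2;0;0]
P(1,0)∈J1 [2;1;0]
L+ [3;1;0]
P(2,1)∈J1 [3;2;0]
L+ [4;2;0]
PS(3,2)∈J2 [4;2;1]
PS(2,0)∈J2 [4;2;2]
L+ [5;2;2]
C(4,3)∈J2 [5;2;3]
L+ [6;2;3]
P(5,3)∈J1 [6;3;3]
C(5,0)∈J2 [6;3;4]
R(1,4)∈J1 [6;4;4]
mobility = 15 − 8 − 4 = 3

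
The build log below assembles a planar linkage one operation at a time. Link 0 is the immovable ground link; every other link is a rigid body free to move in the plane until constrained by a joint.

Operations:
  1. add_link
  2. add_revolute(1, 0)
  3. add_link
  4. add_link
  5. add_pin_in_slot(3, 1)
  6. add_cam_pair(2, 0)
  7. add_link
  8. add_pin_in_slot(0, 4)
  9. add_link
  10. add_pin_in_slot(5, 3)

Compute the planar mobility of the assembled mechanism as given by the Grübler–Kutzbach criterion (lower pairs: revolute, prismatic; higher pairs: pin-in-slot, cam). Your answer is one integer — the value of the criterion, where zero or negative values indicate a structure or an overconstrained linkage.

link 0 = ground. State L|J1|J2 = 1|0|0
+link1  2|0|0
R(1,0) f=1→J1  2|1|0
+link2  3|1|0
+link3  4|1|0
PS(3,1) f=2→J2  4|1|1
C(2,0) f=2→J2  4|1|2
+link4  5|1|2
PS(0,4) f=2→J2  5|1|3
+link5  6|1|3
PS(5,3) f=2→J2  6|1|4
M = 3(6−1)−2·1−4 = 15−2−4 = 9

M = 9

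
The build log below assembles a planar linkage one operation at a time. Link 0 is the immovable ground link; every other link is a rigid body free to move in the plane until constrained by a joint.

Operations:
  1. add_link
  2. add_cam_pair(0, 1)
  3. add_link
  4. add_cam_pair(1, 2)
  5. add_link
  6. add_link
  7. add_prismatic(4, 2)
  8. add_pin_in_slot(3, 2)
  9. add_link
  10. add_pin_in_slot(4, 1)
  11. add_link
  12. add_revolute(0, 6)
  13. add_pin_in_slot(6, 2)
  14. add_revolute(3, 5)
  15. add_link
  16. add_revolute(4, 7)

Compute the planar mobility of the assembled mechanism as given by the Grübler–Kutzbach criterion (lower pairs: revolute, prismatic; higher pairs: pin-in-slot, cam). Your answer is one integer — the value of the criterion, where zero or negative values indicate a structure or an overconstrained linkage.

M = 8

L=1 J1=0 J2=0
add link → L=2 J1=0 J2=0
C@0,1 dof=2 J2 → L=2 J1=0 J2=1
add link → L=3 J1=0 J2=1
C@1,2 dof=2 J2 → L=3 J1=0 J2=2
add link → L=4 J1=0 J2=2
add link → L=5 J1=0 J2=2
P@4,2 dof=1 J1 → L=5 J1=1 J2=2
PS@3,2 dof=2 J2 → L=5 J1=1 J2=3
add link → L=6 J1=1 J2=3
PS@4,1 dof=2 J2 → L=6 J1=1 J2=4
add link → L=7 J1=1 J2=4
R@0,6 dof=1 J1 → L=7 J1=2 J2=4
PS@6,2 dof=2 J2 → L=7 J1=2 J2=5
R@3,5 dof=1 J1 → L=7 J1=3 J2=5
add link → L=8 J1=3 J2=5
R@4,7 dof=1 J1 → L=8 J1=4 J2=5
M=3(L−1)−2J1−J2=3·7−2·4−5=8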